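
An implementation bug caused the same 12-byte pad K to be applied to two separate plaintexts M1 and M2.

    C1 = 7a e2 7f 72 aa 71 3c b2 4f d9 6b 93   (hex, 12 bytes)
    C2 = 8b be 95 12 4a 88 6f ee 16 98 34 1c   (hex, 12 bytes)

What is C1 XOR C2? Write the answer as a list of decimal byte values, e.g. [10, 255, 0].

[241, 92, 234, 96, 224, 249, 83, 92, 89, 65, 95, 143]

C1 ⊕ C2 = (M1 ⊕ K) ⊕ (M2 ⊕ K) = M1 ⊕ M2 — the shared key cancels under XOR.
7a ⊕ 8b = f1
e2 ⊕ be = 5c
7f ⊕ 95 = ea
72 ⊕ 12 = 60
aa ⊕ 4a = e0
71 ⊕ 88 = f9
3c ⊕ 6f = 53
b2 ⊕ ee = 5c
4f ⊕ 16 = 59
d9 ⊕ 98 = 41
6b ⊕ 34 = 5f
93 ⊕ 1c = 8f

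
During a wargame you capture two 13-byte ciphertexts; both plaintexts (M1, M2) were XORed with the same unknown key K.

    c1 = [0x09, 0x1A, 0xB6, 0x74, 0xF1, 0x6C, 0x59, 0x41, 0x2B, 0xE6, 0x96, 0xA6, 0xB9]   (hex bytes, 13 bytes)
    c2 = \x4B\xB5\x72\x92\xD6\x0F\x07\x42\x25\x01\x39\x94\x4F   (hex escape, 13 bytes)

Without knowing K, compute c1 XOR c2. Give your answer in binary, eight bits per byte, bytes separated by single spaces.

c1 ⊕ c2 = (M1 ⊕ K) ⊕ (M2 ⊕ K) = M1 ⊕ M2 — the shared key cancels under XOR.
09 ^ 4b = 42
1a ^ b5 = af
b6 ^ 72 = c4
74 ^ 92 = e6
f1 ^ d6 = 27
6c ^ 0f = 63
59 ^ 07 = 5e
41 ^ 42 = 03
2b ^ 25 = 0e
e6 ^ 01 = e7
96 ^ 39 = af
a6 ^ 94 = 32
b9 ^ 4f = f6

01000010 10101111 11000100 11100110 00100111 01100011 01011110 00000011 00001110 11100111 10101111 00110010 11110110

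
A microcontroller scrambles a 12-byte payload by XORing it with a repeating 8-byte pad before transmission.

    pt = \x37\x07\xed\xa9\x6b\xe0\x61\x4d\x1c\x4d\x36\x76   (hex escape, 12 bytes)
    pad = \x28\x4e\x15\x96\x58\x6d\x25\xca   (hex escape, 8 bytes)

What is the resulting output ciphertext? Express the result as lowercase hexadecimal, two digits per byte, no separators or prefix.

The 8-byte key repeats, so the effective keystream is 28 4e 15 96 58 6d 25 ca 28 4e 15 96.
byte 0: 37 xor 28 = 1f
byte 1: 07 xor 4e = 49
byte 2: ed xor 15 = f8
byte 3: a9 xor 96 = 3f
byte 4: 6b xor 58 = 33
byte 5: e0 xor 6d = 8d
byte 6: 61 xor 25 = 44
byte 7: 4d xor ca = 87
byte 8: 1c xor 28 = 34
byte 9: 4d xor 4e = 03
byte 10: 36 xor 15 = 23
byte 11: 76 xor 96 = e0

1f49f83f338d4487340323e0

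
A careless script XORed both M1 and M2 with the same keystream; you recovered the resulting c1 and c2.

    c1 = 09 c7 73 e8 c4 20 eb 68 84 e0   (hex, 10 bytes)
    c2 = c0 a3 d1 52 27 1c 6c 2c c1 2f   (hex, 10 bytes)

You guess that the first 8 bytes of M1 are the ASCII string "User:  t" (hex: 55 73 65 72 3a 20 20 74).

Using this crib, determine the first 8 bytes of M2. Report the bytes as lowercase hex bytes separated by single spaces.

9c 17 c7 c8 d9 1c a7 30

First, c1 ⊕ c2 = (M1 ⊕ K) ⊕ (M2 ⊕ K) = M1 ⊕ M2, so the key drops out. Then M2 = (M1 ⊕ M2) ⊕ M1 over the first 8 bytes.
byte 0: (09 ^ c0) ^ 55 = c9 ^ 55 = 9c
byte 1: (c7 ^ a3) ^ 73 = 64 ^ 73 = 17
byte 2: (73 ^ d1) ^ 65 = a2 ^ 65 = c7
byte 3: (e8 ^ 52) ^ 72 = ba ^ 72 = c8
byte 4: (c4 ^ 27) ^ 3a = e3 ^ 3a = d9
byte 5: (20 ^ 1c) ^ 20 = 3c ^ 20 = 1c
byte 6: (eb ^ 6c) ^ 20 = 87 ^ 20 = a7
byte 7: (68 ^ 2c) ^ 74 = 44 ^ 74 = 30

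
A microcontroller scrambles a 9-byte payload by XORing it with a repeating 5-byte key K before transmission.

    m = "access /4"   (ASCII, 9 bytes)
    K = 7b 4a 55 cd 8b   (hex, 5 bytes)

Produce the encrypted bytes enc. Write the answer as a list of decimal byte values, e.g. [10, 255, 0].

The 5-byte key repeats, so the effective keystream is 7b 4a 55 cd 8b 7b 4a 55 cd.
byte 0: 61 XOR 7b = 1a
byte 1: 63 XOR 4a = 29
byte 2: 63 XOR 55 = 36
byte 3: 65 XOR cd = a8
byte 4: 73 XOR 8b = f8
byte 5: 73 XOR 7b = 08
byte 6: 20 XOR 4a = 6a
byte 7: 2f XOR 55 = 7a
byte 8: 34 XOR cd = f9

[26, 41, 54, 168, 248, 8, 106, 122, 249]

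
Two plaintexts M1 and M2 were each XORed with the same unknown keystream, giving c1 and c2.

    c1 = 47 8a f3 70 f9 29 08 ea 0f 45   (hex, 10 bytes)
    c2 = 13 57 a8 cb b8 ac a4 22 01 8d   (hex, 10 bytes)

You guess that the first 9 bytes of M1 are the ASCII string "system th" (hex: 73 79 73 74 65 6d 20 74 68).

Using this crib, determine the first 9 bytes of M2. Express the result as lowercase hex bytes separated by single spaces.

First, c1 ⊕ c2 = (M1 ⊕ K) ⊕ (M2 ⊕ K) = M1 ⊕ M2, so the key drops out. Then M2 = (M1 ⊕ M2) ⊕ M1 over the first 9 bytes.
byte 0: (47 xor 13) xor 73 = 54 xor 73 = 27
byte 1: (8a xor 57) xor 79 = dd xor 79 = a4
byte 2: (f3 xor a8) xor 73 = 5b xor 73 = 28
byte 3: (70 xor cb) xor 74 = bb xor 74 = cf
byte 4: (f9 xor b8) xor 65 = 41 xor 65 = 24
byte 5: (29 xor ac) xor 6d = 85 xor 6d = e8
byte 6: (08 xor a4) xor 20 = ac xor 20 = 8c
byte 7: (ea xor 22) xor 74 = c8 xor 74 = bc
byte 8: (0f xor 01) xor 68 = 0e xor 68 = 66

27 a4 28 cf 24 e8 8c bc 66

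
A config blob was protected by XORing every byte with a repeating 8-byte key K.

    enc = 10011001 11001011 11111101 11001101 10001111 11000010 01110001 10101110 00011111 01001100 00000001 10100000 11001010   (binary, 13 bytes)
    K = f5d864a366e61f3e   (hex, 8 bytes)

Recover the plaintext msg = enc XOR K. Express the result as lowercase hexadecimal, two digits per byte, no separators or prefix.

6c13996ee9246e90ea946503ac

The 8-byte key repeats, so the effective keystream is f5 d8 64 a3 66 e6 1f 3e f5 d8 64 a3 66.
byte 0: 153 xor 245 = 108
byte 1: 203 xor 216 =  19
byte 2: 253 xor 100 = 153
byte 3: 205 xor 163 = 110
byte 4: 143 xor 102 = 233
byte 5: 194 xor 230 =  36
byte 6: 113 xor  31 = 110
byte 7: 174 xor  62 = 144
byte 8:  31 xor 245 = 234
byte 9:  76 xor 216 = 148
byte 10:   1 xor 100 = 101
byte 11: 160 xor 163 =   3
byte 12: 202 xor 102 = 172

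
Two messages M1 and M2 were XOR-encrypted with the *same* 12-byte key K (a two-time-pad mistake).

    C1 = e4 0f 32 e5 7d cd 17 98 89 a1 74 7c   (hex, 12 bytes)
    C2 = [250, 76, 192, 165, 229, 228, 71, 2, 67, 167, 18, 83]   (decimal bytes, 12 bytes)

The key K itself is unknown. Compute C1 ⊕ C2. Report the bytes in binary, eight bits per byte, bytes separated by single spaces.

00011110 01000011 11110010 01000000 10011000 00101001 01010000 10011010 11001010 00000110 01100110 00101111

C1 ⊕ C2 = (M1 ⊕ K) ⊕ (M2 ⊕ K) = M1 ⊕ M2 — the shared key cancels under XOR.
byte 0: e4 xor fa = 1e
byte 1: 0f xor 4c = 43
byte 2: 32 xor c0 = f2
byte 3: e5 xor a5 = 40
byte 4: 7d xor e5 = 98
byte 5: cd xor e4 = 29
byte 6: 17 xor 47 = 50
byte 7: 98 xor 02 = 9a
byte 8: 89 xor 43 = ca
byte 9: a1 xor a7 = 06
byte 10: 74 xor 12 = 66
byte 11: 7c xor 53 = 2f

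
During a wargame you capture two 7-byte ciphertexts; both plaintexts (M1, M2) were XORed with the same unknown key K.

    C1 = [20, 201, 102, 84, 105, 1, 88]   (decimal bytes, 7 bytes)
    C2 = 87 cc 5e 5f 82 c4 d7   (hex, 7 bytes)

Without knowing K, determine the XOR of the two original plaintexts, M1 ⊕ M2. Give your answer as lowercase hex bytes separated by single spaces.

93 05 38 0b eb c5 8f

C1 ⊕ C2 = (M1 ⊕ K) ⊕ (M2 ⊕ K) = M1 ⊕ M2 — the shared key cancels under XOR.
byte 0: 14 XOR 87 = 93
byte 1: c9 XOR cc = 05
byte 2: 66 XOR 5e = 38
byte 3: 54 XOR 5f = 0b
byte 4: 69 XOR 82 = eb
byte 5: 01 XOR c4 = c5
byte 6: 58 XOR d7 = 8f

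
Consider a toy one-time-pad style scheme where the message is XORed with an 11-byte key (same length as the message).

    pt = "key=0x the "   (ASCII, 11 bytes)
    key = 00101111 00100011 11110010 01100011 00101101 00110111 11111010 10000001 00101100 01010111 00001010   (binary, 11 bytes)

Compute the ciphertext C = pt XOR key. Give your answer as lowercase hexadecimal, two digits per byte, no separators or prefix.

XOR is its own inverse, so applying the key byte-wise gives the result directly.
107 xor  47 =  68
101 xor  35 =  70
121 xor 242 = 139
 61 xor  99 =  94
 48 xor  45 =  29
120 xor  55 =  79
 32 xor 250 = 218
116 xor 129 = 245
104 xor  44 =  68
101 xor  87 =  50
 32 xor  10 =  42

44468b5e1d4fdaf544322a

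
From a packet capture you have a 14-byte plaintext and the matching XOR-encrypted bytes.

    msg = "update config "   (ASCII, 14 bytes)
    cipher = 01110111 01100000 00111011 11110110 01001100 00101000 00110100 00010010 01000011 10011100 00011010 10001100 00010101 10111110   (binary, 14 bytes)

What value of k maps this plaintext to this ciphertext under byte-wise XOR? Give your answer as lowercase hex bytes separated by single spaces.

02 10 5f 97 38 4d 14 71 2c f2 7c e5 72 9e

Since cipher = msg ⊕ k, XORing both sides with msg gives k = msg ⊕ cipher.
75 xor 77 = 02
70 xor 60 = 10
64 xor 3b = 5f
61 xor f6 = 97
74 xor 4c = 38
65 xor 28 = 4d
20 xor 34 = 14
63 xor 12 = 71
6f xor 43 = 2c
6e xor 9c = f2
66 xor 1a = 7c
69 xor 8c = e5
67 xor 15 = 72
20 xor be = 9e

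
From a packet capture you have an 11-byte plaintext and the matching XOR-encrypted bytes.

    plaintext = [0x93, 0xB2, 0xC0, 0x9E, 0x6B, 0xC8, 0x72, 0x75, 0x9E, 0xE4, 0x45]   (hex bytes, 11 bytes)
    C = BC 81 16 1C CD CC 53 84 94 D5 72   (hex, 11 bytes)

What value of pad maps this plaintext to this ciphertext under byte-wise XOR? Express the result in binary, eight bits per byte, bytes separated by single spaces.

00101111 00110011 11010110 10000010 10100110 00000100 00100001 11110001 00001010 00110001 00110111

Since C = plaintext ⊕ pad, XORing both sides with plaintext gives pad = plaintext ⊕ C.
byte 0: 93 ^ bc = 2f
byte 1: b2 ^ 81 = 33
byte 2: c0 ^ 16 = d6
byte 3: 9e ^ 1c = 82
byte 4: 6b ^ cd = a6
byte 5: c8 ^ cc = 04
byte 6: 72 ^ 53 = 21
byte 7: 75 ^ 84 = f1
byte 8: 9e ^ 94 = 0a
byte 9: e4 ^ d5 = 31
byte 10: 45 ^ 72 = 37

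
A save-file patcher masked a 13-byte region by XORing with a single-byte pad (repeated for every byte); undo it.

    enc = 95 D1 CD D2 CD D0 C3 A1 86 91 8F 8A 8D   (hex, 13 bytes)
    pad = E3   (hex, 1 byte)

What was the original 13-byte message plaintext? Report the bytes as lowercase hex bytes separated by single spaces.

The 1-byte key repeats, so the effective keystream is e3 e3 e3 e3 e3 e3 e3 e3 e3 e3 e3 e3 e3.
byte 0: 95 ^ e3 = 76
byte 1: d1 ^ e3 = 32
byte 2: cd ^ e3 = 2e
byte 3: d2 ^ e3 = 31
byte 4: cd ^ e3 = 2e
byte 5: d0 ^ e3 = 33
byte 6: c3 ^ e3 = 20
byte 7: a1 ^ e3 = 42
byte 8: 86 ^ e3 = 65
byte 9: 91 ^ e3 = 72
byte 10: 8f ^ e3 = 6c
byte 11: 8a ^ e3 = 69
byte 12: 8d ^ e3 = 6e

76 32 2e 31 2e 33 20 42 65 72 6c 69 6e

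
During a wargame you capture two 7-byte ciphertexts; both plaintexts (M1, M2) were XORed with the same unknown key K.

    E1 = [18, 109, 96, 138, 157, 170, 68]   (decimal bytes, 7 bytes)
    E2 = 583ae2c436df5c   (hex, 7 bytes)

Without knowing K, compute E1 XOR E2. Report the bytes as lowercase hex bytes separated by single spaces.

E1 ⊕ E2 = (M1 ⊕ K) ⊕ (M2 ⊕ K) = M1 ⊕ M2 — the shared key cancels under XOR.
12 xor 58 = 4a
6d xor 3a = 57
60 xor e2 = 82
8a xor c4 = 4e
9d xor 36 = ab
aa xor df = 75
44 xor 5c = 18

4a 57 82 4e ab 75 18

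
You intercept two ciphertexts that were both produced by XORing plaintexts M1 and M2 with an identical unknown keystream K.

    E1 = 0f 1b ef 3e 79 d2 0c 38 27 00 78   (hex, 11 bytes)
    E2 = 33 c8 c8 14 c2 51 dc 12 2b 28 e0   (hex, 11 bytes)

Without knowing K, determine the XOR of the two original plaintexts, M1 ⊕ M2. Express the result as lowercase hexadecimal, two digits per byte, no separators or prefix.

E1 ⊕ E2 = (M1 ⊕ K) ⊕ (M2 ⊕ K) = M1 ⊕ M2 — the shared key cancels under XOR.
0f XOR 33 = 3c
1b XOR c8 = d3
ef XOR c8 = 27
3e XOR 14 = 2a
79 XOR c2 = bb
d2 XOR 51 = 83
0c XOR dc = d0
38 XOR 12 = 2a
27 XOR 2b = 0c
00 XOR 28 = 28
78 XOR e0 = 98

3cd3272abb83d02a0c2898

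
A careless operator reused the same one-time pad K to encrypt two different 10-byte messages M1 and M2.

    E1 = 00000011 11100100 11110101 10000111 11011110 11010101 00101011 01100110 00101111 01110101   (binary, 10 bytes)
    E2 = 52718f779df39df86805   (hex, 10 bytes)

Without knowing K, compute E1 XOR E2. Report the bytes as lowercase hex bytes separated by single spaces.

E1 ⊕ E2 = (M1 ⊕ K) ⊕ (M2 ⊕ K) = M1 ⊕ M2 — the shared key cancels under XOR.
03 ^ 52 = 51
e4 ^ 71 = 95
f5 ^ 8f = 7a
87 ^ 77 = f0
de ^ 9d = 43
d5 ^ f3 = 26
2b ^ 9d = b6
66 ^ f8 = 9e
2f ^ 68 = 47
75 ^ 05 = 70

51 95 7a f0 43 26 b6 9e 47 70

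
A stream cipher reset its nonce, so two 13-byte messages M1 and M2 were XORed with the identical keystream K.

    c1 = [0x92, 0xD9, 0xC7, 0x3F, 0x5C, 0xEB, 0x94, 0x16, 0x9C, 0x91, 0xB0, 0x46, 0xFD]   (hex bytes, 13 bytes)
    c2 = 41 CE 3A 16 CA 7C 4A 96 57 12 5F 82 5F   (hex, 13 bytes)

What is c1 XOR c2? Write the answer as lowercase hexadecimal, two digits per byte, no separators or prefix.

d317fd299697de80cb83efc4a2

c1 ⊕ c2 = (M1 ⊕ K) ⊕ (M2 ⊕ K) = M1 ⊕ M2 — the shared key cancels under XOR.
byte 0: 92 ^ 41 = d3
byte 1: d9 ^ ce = 17
byte 2: c7 ^ 3a = fd
byte 3: 3f ^ 16 = 29
byte 4: 5c ^ ca = 96
byte 5: eb ^ 7c = 97
byte 6: 94 ^ 4a = de
byte 7: 16 ^ 96 = 80
byte 8: 9c ^ 57 = cb
byte 9: 91 ^ 12 = 83
byte 10: b0 ^ 5f = ef
byte 11: 46 ^ 82 = c4
byte 12: fd ^ 5f = a2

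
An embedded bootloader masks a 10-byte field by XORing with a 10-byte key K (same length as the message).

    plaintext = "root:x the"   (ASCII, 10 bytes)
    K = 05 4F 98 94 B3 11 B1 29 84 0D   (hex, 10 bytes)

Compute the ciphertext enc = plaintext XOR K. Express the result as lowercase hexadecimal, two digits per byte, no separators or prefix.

7720f7e08969915dec68

byte 0: 72 xor 05 = 77
byte 1: 6f xor 4f = 20
byte 2: 6f xor 98 = f7
byte 3: 74 xor 94 = e0
byte 4: 3a xor b3 = 89
byte 5: 78 xor 11 = 69
byte 6: 20 xor b1 = 91
byte 7: 74 xor 29 = 5d
byte 8: 68 xor 84 = ec
byte 9: 65 xor 0d = 68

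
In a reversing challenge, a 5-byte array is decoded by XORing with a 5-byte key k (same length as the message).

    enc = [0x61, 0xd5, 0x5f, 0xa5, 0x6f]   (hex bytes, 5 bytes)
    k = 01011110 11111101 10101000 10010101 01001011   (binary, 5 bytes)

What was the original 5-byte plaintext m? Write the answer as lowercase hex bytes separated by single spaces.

61 XOR 5e = 3f
d5 XOR fd = 28
5f XOR a8 = f7
a5 XOR 95 = 30
6f XOR 4b = 24

3f 28 f7 30 24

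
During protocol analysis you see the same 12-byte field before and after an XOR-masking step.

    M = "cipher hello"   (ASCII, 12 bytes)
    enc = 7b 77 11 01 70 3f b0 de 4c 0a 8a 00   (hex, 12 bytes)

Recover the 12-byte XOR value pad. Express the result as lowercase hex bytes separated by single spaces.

18 1e 61 69 15 4d 90 b6 29 66 e6 6f

Since enc = M ⊕ pad, XORing both sides with M gives pad = M ⊕ enc.
63 XOR 7b = 18
69 XOR 77 = 1e
70 XOR 11 = 61
68 XOR 01 = 69
65 XOR 70 = 15
72 XOR 3f = 4d
20 XOR b0 = 90
68 XOR de = b6
65 XOR 4c = 29
6c XOR 0a = 66
6c XOR 8a = e6
6f XOR 00 = 6f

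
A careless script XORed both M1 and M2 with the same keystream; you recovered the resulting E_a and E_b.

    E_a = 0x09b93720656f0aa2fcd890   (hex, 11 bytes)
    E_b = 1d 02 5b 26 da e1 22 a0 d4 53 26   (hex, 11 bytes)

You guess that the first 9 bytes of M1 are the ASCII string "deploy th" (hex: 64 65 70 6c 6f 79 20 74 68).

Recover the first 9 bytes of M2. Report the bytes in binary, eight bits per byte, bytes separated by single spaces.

01110000 11011110 00011100 01101010 11010000 11110111 00001000 01110110 01000000

First, E_a ⊕ E_b = (M1 ⊕ K) ⊕ (M2 ⊕ K) = M1 ⊕ M2, so the key drops out. Then M2 = (M1 ⊕ M2) ⊕ M1 over the first 9 bytes.
byte 0: (09 xor 1d) xor 64 = 14 xor 64 = 70
byte 1: (b9 xor 02) xor 65 = bb xor 65 = de
byte 2: (37 xor 5b) xor 70 = 6c xor 70 = 1c
byte 3: (20 xor 26) xor 6c = 06 xor 6c = 6a
byte 4: (65 xor da) xor 6f = bf xor 6f = d0
byte 5: (6f xor e1) xor 79 = 8e xor 79 = f7
byte 6: (0a xor 22) xor 20 = 28 xor 20 = 08
byte 7: (a2 xor a0) xor 74 = 02 xor 74 = 76
byte 8: (fc xor d4) xor 68 = 28 xor 68 = 40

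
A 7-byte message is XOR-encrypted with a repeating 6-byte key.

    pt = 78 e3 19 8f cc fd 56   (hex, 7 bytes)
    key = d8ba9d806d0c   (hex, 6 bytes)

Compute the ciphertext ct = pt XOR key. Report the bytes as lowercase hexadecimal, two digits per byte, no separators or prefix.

The 6-byte key repeats, so the effective keystream is d8 ba 9d 80 6d 0c d8.
byte 0: 78 xor d8 = a0
byte 1: e3 xor ba = 59
byte 2: 19 xor 9d = 84
byte 3: 8f xor 80 = 0f
byte 4: cc xor 6d = a1
byte 5: fd xor 0c = f1
byte 6: 56 xor d8 = 8e

a059840fa1f18e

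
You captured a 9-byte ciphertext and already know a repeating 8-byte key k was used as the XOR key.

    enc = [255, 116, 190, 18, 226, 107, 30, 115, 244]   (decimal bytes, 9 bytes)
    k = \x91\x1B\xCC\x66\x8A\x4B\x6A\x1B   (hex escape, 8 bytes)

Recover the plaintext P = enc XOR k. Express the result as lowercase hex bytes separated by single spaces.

The 8-byte key repeats, so the effective keystream is 91 1b cc 66 8a 4b 6a 1b 91.
byte 0: ff ⊕ 91 = 6e
byte 1: 74 ⊕ 1b = 6f
byte 2: be ⊕ cc = 72
byte 3: 12 ⊕ 66 = 74
byte 4: e2 ⊕ 8a = 68
byte 5: 6b ⊕ 4b = 20
byte 6: 1e ⊕ 6a = 74
byte 7: 73 ⊕ 1b = 68
byte 8: f4 ⊕ 91 = 65

6e 6f 72 74 68 20 74 68 65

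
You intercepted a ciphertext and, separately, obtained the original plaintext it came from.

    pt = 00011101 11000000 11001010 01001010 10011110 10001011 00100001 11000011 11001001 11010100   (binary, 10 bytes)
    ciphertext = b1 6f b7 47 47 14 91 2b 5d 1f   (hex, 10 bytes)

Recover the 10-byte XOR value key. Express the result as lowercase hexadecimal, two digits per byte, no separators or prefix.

acaf7d0dd99fb0e894cb

Since ciphertext = pt ⊕ key, XORing both sides with pt gives key = pt ⊕ ciphertext.
 29 xor 177 = 172
192 xor 111 = 175
202 xor 183 = 125
 74 xor  71 =  13
158 xor  71 = 217
139 xor  20 = 159
 33 xor 145 = 176
195 xor  43 = 232
201 xor  93 = 148
212 xor  31 = 203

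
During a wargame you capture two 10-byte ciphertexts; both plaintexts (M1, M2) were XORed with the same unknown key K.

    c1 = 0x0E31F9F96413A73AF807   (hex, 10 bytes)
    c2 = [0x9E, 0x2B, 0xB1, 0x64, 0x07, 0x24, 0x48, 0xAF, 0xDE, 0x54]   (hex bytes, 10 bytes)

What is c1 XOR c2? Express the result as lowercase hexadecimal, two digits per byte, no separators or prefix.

c1 ⊕ c2 = (M1 ⊕ K) ⊕ (M2 ⊕ K) = M1 ⊕ M2 — the shared key cancels under XOR.
byte 0: 00001110 ^ 10011110 = 10010000
byte 1: 00110001 ^ 00101011 = 00011010
byte 2: 11111001 ^ 10110001 = 01001000
byte 3: 11111001 ^ 01100100 = 10011101
byte 4: 01100100 ^ 00000111 = 01100011
byte 5: 00010011 ^ 00100100 = 00110111
byte 6: 10100111 ^ 01001000 = 11101111
byte 7: 00111010 ^ 10101111 = 10010101
byte 8: 11111000 ^ 11011110 = 00100110
byte 9: 00000111 ^ 01010100 = 01010011

901a489d6337ef952653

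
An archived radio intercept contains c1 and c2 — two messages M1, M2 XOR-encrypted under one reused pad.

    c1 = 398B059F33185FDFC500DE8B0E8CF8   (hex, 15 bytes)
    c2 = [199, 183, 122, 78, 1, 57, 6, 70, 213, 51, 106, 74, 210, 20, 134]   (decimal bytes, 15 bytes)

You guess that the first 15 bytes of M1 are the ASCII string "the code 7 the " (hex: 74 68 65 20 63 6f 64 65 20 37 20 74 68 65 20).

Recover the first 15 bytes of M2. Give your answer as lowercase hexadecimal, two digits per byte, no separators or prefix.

8a541af1514e3dfc300494b5b4fd5e

First, c1 ⊕ c2 = (M1 ⊕ K) ⊕ (M2 ⊕ K) = M1 ⊕ M2, so the key drops out. Then M2 = (M1 ⊕ M2) ⊕ M1 over the first 15 bytes.
byte 0: (39 xor c7) xor 74 = fe xor 74 = 8a
byte 1: (8b xor b7) xor 68 = 3c xor 68 = 54
byte 2: (05 xor 7a) xor 65 = 7f xor 65 = 1a
byte 3: (9f xor 4e) xor 20 = d1 xor 20 = f1
byte 4: (33 xor 01) xor 63 = 32 xor 63 = 51
byte 5: (18 xor 39) xor 6f = 21 xor 6f = 4e
byte 6: (5f xor 06) xor 64 = 59 xor 64 = 3d
byte 7: (df xor 46) xor 65 = 99 xor 65 = fc
byte 8: (c5 xor d5) xor 20 = 10 xor 20 = 30
byte 9: (00 xor 33) xor 37 = 33 xor 37 = 04
byte 10: (de xor 6a) xor 20 = b4 xor 20 = 94
byte 11: (8b xor 4a) xor 74 = c1 xor 74 = b5
byte 12: (0e xor d2) xor 68 = dc xor 68 = b4
byte 13: (8c xor 14) xor 65 = 98 xor 65 = fd
byte 14: (f8 xor 86) xor 20 = 7e xor 20 = 5e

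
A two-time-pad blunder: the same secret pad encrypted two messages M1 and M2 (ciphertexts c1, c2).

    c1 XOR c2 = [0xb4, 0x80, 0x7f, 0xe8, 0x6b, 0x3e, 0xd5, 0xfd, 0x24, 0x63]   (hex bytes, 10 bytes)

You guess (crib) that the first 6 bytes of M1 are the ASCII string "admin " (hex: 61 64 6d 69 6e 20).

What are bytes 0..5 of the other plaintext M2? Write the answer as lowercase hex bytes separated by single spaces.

d5 e4 12 81 05 1e

Since c1 ⊕ c2 = M1 ⊕ M2, XORing with the guessed M1 bytes yields the corresponding M2 bytes: M2 = (c1 ⊕ c2) ⊕ M1.
b4 ^ 61 = d5
80 ^ 64 = e4
7f ^ 6d = 12
e8 ^ 69 = 81
6b ^ 6e = 05
3e ^ 20 = 1e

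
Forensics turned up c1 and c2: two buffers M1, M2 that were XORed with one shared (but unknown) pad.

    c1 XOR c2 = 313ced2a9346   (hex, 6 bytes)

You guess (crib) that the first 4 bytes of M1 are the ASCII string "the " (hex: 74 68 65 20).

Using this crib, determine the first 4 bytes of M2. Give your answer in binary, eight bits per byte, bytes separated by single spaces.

01000101 01010100 10001000 00001010

Since c1 ⊕ c2 = M1 ⊕ M2, XORing with the guessed M1 bytes yields the corresponding M2 bytes: M2 = (c1 ⊕ c2) ⊕ M1.
00110001 ^ 01110100 = 01000101
00111100 ^ 01101000 = 01010100
11101101 ^ 01100101 = 10001000
00101010 ^ 00100000 = 00001010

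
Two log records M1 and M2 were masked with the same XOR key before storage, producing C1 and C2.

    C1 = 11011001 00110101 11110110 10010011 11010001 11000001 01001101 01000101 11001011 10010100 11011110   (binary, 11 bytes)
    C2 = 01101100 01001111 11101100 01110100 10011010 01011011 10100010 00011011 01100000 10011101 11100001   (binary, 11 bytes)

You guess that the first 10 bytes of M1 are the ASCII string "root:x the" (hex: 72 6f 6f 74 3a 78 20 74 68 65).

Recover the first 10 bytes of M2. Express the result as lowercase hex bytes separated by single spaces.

c7 15 75 93 71 e2 cf 2a c3 6c

First, C1 ⊕ C2 = (M1 ⊕ K) ⊕ (M2 ⊕ K) = M1 ⊕ M2, so the key drops out. Then M2 = (M1 ⊕ M2) ⊕ M1 over the first 10 bytes.
byte 0: (d9 ^ 6c) ^ 72 = b5 ^ 72 = c7
byte 1: (35 ^ 4f) ^ 6f = 7a ^ 6f = 15
byte 2: (f6 ^ ec) ^ 6f = 1a ^ 6f = 75
byte 3: (93 ^ 74) ^ 74 = e7 ^ 74 = 93
byte 4: (d1 ^ 9a) ^ 3a = 4b ^ 3a = 71
byte 5: (c1 ^ 5b) ^ 78 = 9a ^ 78 = e2
byte 6: (4d ^ a2) ^ 20 = ef ^ 20 = cf
byte 7: (45 ^ 1b) ^ 74 = 5e ^ 74 = 2a
byte 8: (cb ^ 60) ^ 68 = ab ^ 68 = c3
byte 9: (94 ^ 9d) ^ 65 = 09 ^ 65 = 6c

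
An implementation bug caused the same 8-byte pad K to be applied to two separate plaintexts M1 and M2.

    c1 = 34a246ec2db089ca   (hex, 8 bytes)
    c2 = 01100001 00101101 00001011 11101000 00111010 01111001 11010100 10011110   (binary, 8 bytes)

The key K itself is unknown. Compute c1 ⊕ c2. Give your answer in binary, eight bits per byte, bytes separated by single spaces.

01010101 10001111 01001101 00000100 00010111 11001001 01011101 01010100

c1 ⊕ c2 = (M1 ⊕ K) ⊕ (M2 ⊕ K) = M1 ⊕ M2 — the shared key cancels under XOR.
34 ⊕ 61 = 55
a2 ⊕ 2d = 8f
46 ⊕ 0b = 4d
ec ⊕ e8 = 04
2d ⊕ 3a = 17
b0 ⊕ 79 = c9
89 ⊕ d4 = 5d
ca ⊕ 9e = 54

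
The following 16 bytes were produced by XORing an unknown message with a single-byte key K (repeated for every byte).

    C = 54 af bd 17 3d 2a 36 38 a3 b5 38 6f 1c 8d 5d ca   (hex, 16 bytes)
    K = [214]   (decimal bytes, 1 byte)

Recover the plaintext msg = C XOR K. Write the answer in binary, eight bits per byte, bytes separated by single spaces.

10000010 01111001 01101011 11000001 11101011 11111100 11100000 11101110 01110101 01100011 11101110 10111001 11001010 01011011 10001011 00011100

The 1-byte key repeats, so the effective keystream is d6 d6 d6 d6 d6 d6 d6 d6 d6 d6 d6 d6 d6 d6 d6 d6.
byte 0: 54 ⊕ d6 = 82
byte 1: af ⊕ d6 = 79
byte 2: bd ⊕ d6 = 6b
byte 3: 17 ⊕ d6 = c1
byte 4: 3d ⊕ d6 = eb
byte 5: 2a ⊕ d6 = fc
byte 6: 36 ⊕ d6 = e0
byte 7: 38 ⊕ d6 = ee
byte 8: a3 ⊕ d6 = 75
byte 9: b5 ⊕ d6 = 63
byte 10: 38 ⊕ d6 = ee
byte 11: 6f ⊕ d6 = b9
byte 12: 1c ⊕ d6 = ca
byte 13: 8d ⊕ d6 = 5b
byte 14: 5d ⊕ d6 = 8b
byte 15: ca ⊕ d6 = 1c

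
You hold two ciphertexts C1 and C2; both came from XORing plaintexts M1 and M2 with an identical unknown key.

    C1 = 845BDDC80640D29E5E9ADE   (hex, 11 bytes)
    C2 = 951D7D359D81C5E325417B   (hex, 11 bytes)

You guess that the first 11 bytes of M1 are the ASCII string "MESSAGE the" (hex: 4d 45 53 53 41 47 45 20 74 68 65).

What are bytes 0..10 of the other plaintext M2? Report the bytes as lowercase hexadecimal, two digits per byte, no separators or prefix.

5c03f3aeda86525d0fb3c0

First, C1 ⊕ C2 = (M1 ⊕ K) ⊕ (M2 ⊕ K) = M1 ⊕ M2, so the key drops out. Then M2 = (M1 ⊕ M2) ⊕ M1 over the first 11 bytes.
byte 0: (84 ⊕ 95) ⊕ 4d = 11 ⊕ 4d = 5c
byte 1: (5b ⊕ 1d) ⊕ 45 = 46 ⊕ 45 = 03
byte 2: (dd ⊕ 7d) ⊕ 53 = a0 ⊕ 53 = f3
byte 3: (c8 ⊕ 35) ⊕ 53 = fd ⊕ 53 = ae
byte 4: (06 ⊕ 9d) ⊕ 41 = 9b ⊕ 41 = da
byte 5: (40 ⊕ 81) ⊕ 47 = c1 ⊕ 47 = 86
byte 6: (d2 ⊕ c5) ⊕ 45 = 17 ⊕ 45 = 52
byte 7: (9e ⊕ e3) ⊕ 20 = 7d ⊕ 20 = 5d
byte 8: (5e ⊕ 25) ⊕ 74 = 7b ⊕ 74 = 0f
byte 9: (9a ⊕ 41) ⊕ 68 = db ⊕ 68 = b3
byte 10: (de ⊕ 7b) ⊕ 65 = a5 ⊕ 65 = c0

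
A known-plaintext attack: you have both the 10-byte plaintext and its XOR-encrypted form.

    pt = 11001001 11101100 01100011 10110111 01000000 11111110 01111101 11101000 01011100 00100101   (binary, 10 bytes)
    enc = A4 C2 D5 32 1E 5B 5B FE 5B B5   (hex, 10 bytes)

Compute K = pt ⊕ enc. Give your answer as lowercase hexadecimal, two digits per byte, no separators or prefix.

Since enc = pt ⊕ K, XORing both sides with pt gives K = pt ⊕ enc.
c9 ^ a4 = 6d
ec ^ c2 = 2e
63 ^ d5 = b6
b7 ^ 32 = 85
40 ^ 1e = 5e
fe ^ 5b = a5
7d ^ 5b = 26
e8 ^ fe = 16
5c ^ 5b = 07
25 ^ b5 = 90

6d2eb6855ea526160790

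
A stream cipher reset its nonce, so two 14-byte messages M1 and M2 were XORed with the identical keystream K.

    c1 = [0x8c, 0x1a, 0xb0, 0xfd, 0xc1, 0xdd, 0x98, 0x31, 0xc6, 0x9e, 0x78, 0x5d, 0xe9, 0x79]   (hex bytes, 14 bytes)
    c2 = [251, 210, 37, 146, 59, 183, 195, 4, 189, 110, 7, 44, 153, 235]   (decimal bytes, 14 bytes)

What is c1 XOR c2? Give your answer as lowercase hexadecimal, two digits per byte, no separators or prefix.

77c8956ffa6a5b357bf07f717092

c1 ⊕ c2 = (M1 ⊕ K) ⊕ (M2 ⊕ K) = M1 ⊕ M2 — the shared key cancels under XOR.
8c ^ fb = 77
1a ^ d2 = c8
b0 ^ 25 = 95
fd ^ 92 = 6f
c1 ^ 3b = fa
dd ^ b7 = 6a
98 ^ c3 = 5b
31 ^ 04 = 35
c6 ^ bd = 7b
9e ^ 6e = f0
78 ^ 07 = 7f
5d ^ 2c = 71
e9 ^ 99 = 70
79 ^ eb = 92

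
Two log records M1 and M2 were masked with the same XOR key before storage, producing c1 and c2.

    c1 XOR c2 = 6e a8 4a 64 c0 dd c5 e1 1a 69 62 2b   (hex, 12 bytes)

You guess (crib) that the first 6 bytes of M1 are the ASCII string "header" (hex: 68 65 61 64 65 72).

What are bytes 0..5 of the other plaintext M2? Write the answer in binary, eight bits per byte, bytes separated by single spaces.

Since c1 ⊕ c2 = M1 ⊕ M2, XORing with the guessed M1 bytes yields the corresponding M2 bytes: M2 = (c1 ⊕ c2) ⊕ M1.
6e ⊕ 68 = 06
a8 ⊕ 65 = cd
4a ⊕ 61 = 2b
64 ⊕ 64 = 00
c0 ⊕ 65 = a5
dd ⊕ 72 = af

00000110 11001101 00101011 00000000 10100101 10101111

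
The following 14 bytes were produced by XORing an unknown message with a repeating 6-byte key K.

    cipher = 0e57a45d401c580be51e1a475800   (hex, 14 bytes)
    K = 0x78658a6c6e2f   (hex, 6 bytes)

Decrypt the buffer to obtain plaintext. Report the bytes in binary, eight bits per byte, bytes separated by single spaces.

The 6-byte key repeats, so the effective keystream is 78 65 8a 6c 6e 2f 78 65 8a 6c 6e 2f 78 65.
byte 0: 0e xor 78 = 76
byte 1: 57 xor 65 = 32
byte 2: a4 xor 8a = 2e
byte 3: 5d xor 6c = 31
byte 4: 40 xor 6e = 2e
byte 5: 1c xor 2f = 33
byte 6: 58 xor 78 = 20
byte 7: 0b xor 65 = 6e
byte 8: e5 xor 8a = 6f
byte 9: 1e xor 6c = 72
byte 10: 1a xor 6e = 74
byte 11: 47 xor 2f = 68
byte 12: 58 xor 78 = 20
byte 13: 00 xor 65 = 65

01110110 00110010 00101110 00110001 00101110 00110011 00100000 01101110 01101111 01110010 01110100 01101000 00100000 01100101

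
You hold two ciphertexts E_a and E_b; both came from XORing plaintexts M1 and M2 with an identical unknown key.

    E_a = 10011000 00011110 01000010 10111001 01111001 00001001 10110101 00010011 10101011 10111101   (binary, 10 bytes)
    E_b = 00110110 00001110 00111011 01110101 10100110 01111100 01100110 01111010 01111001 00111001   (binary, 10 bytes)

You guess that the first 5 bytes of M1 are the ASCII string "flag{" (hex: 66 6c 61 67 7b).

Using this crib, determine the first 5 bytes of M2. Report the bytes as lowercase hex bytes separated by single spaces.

c8 7c 18 ab a4

First, E_a ⊕ E_b = (M1 ⊕ K) ⊕ (M2 ⊕ K) = M1 ⊕ M2, so the key drops out. Then M2 = (M1 ⊕ M2) ⊕ M1 over the first 5 bytes.
byte 0: (98 ⊕ 36) ⊕ 66 = ae ⊕ 66 = c8
byte 1: (1e ⊕ 0e) ⊕ 6c = 10 ⊕ 6c = 7c
byte 2: (42 ⊕ 3b) ⊕ 61 = 79 ⊕ 61 = 18
byte 3: (b9 ⊕ 75) ⊕ 67 = cc ⊕ 67 = ab
byte 4: (79 ⊕ a6) ⊕ 7b = df ⊕ 7b = a4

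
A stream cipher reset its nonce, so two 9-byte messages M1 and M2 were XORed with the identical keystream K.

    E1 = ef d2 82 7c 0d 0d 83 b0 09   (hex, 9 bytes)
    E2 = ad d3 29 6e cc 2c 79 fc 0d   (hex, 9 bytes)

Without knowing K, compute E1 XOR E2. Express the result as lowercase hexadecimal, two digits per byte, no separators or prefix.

4201ab12c121fa4c04

E1 ⊕ E2 = (M1 ⊕ K) ⊕ (M2 ⊕ K) = M1 ⊕ M2 — the shared key cancels under XOR.
ef ^ ad = 42
d2 ^ d3 = 01
82 ^ 29 = ab
7c ^ 6e = 12
0d ^ cc = c1
0d ^ 2c = 21
83 ^ 79 = fa
b0 ^ fc = 4c
09 ^ 0d = 04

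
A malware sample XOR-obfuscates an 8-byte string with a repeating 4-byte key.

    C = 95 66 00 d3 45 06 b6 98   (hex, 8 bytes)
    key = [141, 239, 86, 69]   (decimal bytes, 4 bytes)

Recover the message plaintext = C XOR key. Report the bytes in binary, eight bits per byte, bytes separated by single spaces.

00011000 10001001 01010110 10010110 11001000 11101001 11100000 11011101

The 4-byte key repeats, so the effective keystream is 8d ef 56 45 8d ef 56 45.
byte 0: 149 XOR 141 =  24
byte 1: 102 XOR 239 = 137
byte 2:   0 XOR  86 =  86
byte 3: 211 XOR  69 = 150
byte 4:  69 XOR 141 = 200
byte 5:   6 XOR 239 = 233
byte 6: 182 XOR  86 = 224
byte 7: 152 XOR  69 = 221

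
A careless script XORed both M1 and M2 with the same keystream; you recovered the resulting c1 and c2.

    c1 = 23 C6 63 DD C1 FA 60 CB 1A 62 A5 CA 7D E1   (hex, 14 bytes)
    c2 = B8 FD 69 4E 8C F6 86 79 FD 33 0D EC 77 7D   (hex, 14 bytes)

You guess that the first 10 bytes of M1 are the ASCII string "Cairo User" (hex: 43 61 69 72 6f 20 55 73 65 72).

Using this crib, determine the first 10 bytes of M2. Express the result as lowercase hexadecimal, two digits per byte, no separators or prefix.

First, c1 ⊕ c2 = (M1 ⊕ K) ⊕ (M2 ⊕ K) = M1 ⊕ M2, so the key drops out. Then M2 = (M1 ⊕ M2) ⊕ M1 over the first 10 bytes.
byte 0: (23 xor b8) xor 43 = 9b xor 43 = d8
byte 1: (c6 xor fd) xor 61 = 3b xor 61 = 5a
byte 2: (63 xor 69) xor 69 = 0a xor 69 = 63
byte 3: (dd xor 4e) xor 72 = 93 xor 72 = e1
byte 4: (c1 xor 8c) xor 6f = 4d xor 6f = 22
byte 5: (fa xor f6) xor 20 = 0c xor 20 = 2c
byte 6: (60 xor 86) xor 55 = e6 xor 55 = b3
byte 7: (cb xor 79) xor 73 = b2 xor 73 = c1
byte 8: (1a xor fd) xor 65 = e7 xor 65 = 82
byte 9: (62 xor 33) xor 72 = 51 xor 72 = 23

d85a63e1222cb3c18223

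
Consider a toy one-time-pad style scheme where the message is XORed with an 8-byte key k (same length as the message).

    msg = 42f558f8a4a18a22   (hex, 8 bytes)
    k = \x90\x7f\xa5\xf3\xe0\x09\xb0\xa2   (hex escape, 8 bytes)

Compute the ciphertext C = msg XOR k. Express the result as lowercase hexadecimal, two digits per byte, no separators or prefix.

XOR is its own inverse, so applying the key byte-wise gives the result directly.
42 xor 90 = d2
f5 xor 7f = 8a
58 xor a5 = fd
f8 xor f3 = 0b
a4 xor e0 = 44
a1 xor 09 = a8
8a xor b0 = 3a
22 xor a2 = 80

d28afd0b44a83a80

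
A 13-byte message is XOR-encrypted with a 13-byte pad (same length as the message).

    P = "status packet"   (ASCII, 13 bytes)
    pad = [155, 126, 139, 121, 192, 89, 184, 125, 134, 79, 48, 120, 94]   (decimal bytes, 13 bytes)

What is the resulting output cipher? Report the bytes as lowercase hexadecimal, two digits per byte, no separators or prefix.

73 XOR 9b = e8
74 XOR 7e = 0a
61 XOR 8b = ea
74 XOR 79 = 0d
75 XOR c0 = b5
73 XOR 59 = 2a
20 XOR b8 = 98
70 XOR 7d = 0d
61 XOR 86 = e7
63 XOR 4f = 2c
6b XOR 30 = 5b
65 XOR 78 = 1d
74 XOR 5e = 2a

e80aea0db52a980de72c5b1d2a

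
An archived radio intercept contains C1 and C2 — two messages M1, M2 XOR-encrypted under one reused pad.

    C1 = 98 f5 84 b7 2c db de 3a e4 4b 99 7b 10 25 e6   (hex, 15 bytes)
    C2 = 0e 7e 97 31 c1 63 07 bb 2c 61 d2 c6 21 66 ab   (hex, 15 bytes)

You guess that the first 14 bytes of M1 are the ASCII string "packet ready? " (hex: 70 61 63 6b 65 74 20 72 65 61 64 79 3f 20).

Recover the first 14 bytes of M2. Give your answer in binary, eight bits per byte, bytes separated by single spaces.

11100110 11101010 01110000 11101101 10001000 11001100 11111001 11110011 10101101 01001011 00101111 11000100 00001110 01100011

First, C1 ⊕ C2 = (M1 ⊕ K) ⊕ (M2 ⊕ K) = M1 ⊕ M2, so the key drops out. Then M2 = (M1 ⊕ M2) ⊕ M1 over the first 14 bytes.
byte 0: (98 ⊕ 0e) ⊕ 70 = 96 ⊕ 70 = e6
byte 1: (f5 ⊕ 7e) ⊕ 61 = 8b ⊕ 61 = ea
byte 2: (84 ⊕ 97) ⊕ 63 = 13 ⊕ 63 = 70
byte 3: (b7 ⊕ 31) ⊕ 6b = 86 ⊕ 6b = ed
byte 4: (2c ⊕ c1) ⊕ 65 = ed ⊕ 65 = 88
byte 5: (db ⊕ 63) ⊕ 74 = b8 ⊕ 74 = cc
byte 6: (de ⊕ 07) ⊕ 20 = d9 ⊕ 20 = f9
byte 7: (3a ⊕ bb) ⊕ 72 = 81 ⊕ 72 = f3
byte 8: (e4 ⊕ 2c) ⊕ 65 = c8 ⊕ 65 = ad
byte 9: (4b ⊕ 61) ⊕ 61 = 2a ⊕ 61 = 4b
byte 10: (99 ⊕ d2) ⊕ 64 = 4b ⊕ 64 = 2f
byte 11: (7b ⊕ c6) ⊕ 79 = bd ⊕ 79 = c4
byte 12: (10 ⊕ 21) ⊕ 3f = 31 ⊕ 3f = 0e
byte 13: (25 ⊕ 66) ⊕ 20 = 43 ⊕ 20 = 63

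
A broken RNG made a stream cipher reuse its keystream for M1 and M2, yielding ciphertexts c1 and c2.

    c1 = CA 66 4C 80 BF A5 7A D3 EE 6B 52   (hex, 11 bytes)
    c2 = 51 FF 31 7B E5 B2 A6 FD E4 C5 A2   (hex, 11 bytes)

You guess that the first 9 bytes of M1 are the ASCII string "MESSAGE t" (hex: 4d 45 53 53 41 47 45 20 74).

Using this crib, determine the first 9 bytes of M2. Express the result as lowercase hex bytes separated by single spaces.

First, c1 ⊕ c2 = (M1 ⊕ K) ⊕ (M2 ⊕ K) = M1 ⊕ M2, so the key drops out. Then M2 = (M1 ⊕ M2) ⊕ M1 over the first 9 bytes.
byte 0: (ca ⊕ 51) ⊕ 4d = 9b ⊕ 4d = d6
byte 1: (66 ⊕ ff) ⊕ 45 = 99 ⊕ 45 = dc
byte 2: (4c ⊕ 31) ⊕ 53 = 7d ⊕ 53 = 2e
byte 3: (80 ⊕ 7b) ⊕ 53 = fb ⊕ 53 = a8
byte 4: (bf ⊕ e5) ⊕ 41 = 5a ⊕ 41 = 1b
byte 5: (a5 ⊕ b2) ⊕ 47 = 17 ⊕ 47 = 50
byte 6: (7a ⊕ a6) ⊕ 45 = dc ⊕ 45 = 99
byte 7: (d3 ⊕ fd) ⊕ 20 = 2e ⊕ 20 = 0e
byte 8: (ee ⊕ e4) ⊕ 74 = 0a ⊕ 74 = 7e

d6 dc 2e a8 1b 50 99 0e 7e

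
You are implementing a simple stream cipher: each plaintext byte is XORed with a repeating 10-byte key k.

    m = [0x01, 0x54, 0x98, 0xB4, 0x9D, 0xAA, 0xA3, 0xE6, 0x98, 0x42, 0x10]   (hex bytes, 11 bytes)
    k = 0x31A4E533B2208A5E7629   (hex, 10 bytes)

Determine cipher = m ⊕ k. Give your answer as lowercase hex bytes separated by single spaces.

The 10-byte key repeats, so the effective keystream is 31 a4 e5 33 b2 20 8a 5e 76 29 31.
byte 0:   1 xor  49 =  48
byte 1:  84 xor 164 = 240
byte 2: 152 xor 229 = 125
byte 3: 180 xor  51 = 135
byte 4: 157 xor 178 =  47
byte 5: 170 xor  32 = 138
byte 6: 163 xor 138 =  41
byte 7: 230 xor  94 = 184
byte 8: 152 xor 118 = 238
byte 9:  66 xor  41 = 107
byte 10:  16 xor  49 =  33

30 f0 7d 87 2f 8a 29 b8 ee 6b 21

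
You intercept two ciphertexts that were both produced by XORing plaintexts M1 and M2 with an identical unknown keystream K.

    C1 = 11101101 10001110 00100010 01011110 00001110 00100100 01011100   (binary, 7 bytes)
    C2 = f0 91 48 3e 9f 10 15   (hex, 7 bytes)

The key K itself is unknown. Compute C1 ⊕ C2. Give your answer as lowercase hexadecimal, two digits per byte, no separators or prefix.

1d1f6a60913449

C1 ⊕ C2 = (M1 ⊕ K) ⊕ (M2 ⊕ K) = M1 ⊕ M2 — the shared key cancels under XOR.
11101101 xor 11110000 = 00011101
10001110 xor 10010001 = 00011111
00100010 xor 01001000 = 01101010
01011110 xor 00111110 = 01100000
00001110 xor 10011111 = 10010001
00100100 xor 00010000 = 00110100
01011100 xor 00010101 = 01001001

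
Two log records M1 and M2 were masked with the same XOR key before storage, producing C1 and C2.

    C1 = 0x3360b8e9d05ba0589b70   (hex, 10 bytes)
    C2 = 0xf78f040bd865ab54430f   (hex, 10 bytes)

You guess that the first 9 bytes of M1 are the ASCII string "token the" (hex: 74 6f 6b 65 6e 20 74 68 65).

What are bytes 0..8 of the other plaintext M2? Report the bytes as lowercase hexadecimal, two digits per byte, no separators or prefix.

b080d787661e7f64bd

First, C1 ⊕ C2 = (M1 ⊕ K) ⊕ (M2 ⊕ K) = M1 ⊕ M2, so the key drops out. Then M2 = (M1 ⊕ M2) ⊕ M1 over the first 9 bytes.
byte 0: (33 ^ f7) ^ 74 = c4 ^ 74 = b0
byte 1: (60 ^ 8f) ^ 6f = ef ^ 6f = 80
byte 2: (b8 ^ 04) ^ 6b = bc ^ 6b = d7
byte 3: (e9 ^ 0b) ^ 65 = e2 ^ 65 = 87
byte 4: (d0 ^ d8) ^ 6e = 08 ^ 6e = 66
byte 5: (5b ^ 65) ^ 20 = 3e ^ 20 = 1e
byte 6: (a0 ^ ab) ^ 74 = 0b ^ 74 = 7f
byte 7: (58 ^ 54) ^ 68 = 0c ^ 68 = 64
byte 8: (9b ^ 43) ^ 65 = d8 ^ 65 = bd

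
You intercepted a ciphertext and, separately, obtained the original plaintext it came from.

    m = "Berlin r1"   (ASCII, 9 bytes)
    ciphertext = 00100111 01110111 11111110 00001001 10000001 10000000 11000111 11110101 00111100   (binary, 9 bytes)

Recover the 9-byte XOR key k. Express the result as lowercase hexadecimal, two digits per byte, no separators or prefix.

65128c65e8eee7870d

Since ciphertext = m ⊕ k, XORing both sides with m gives k = m ⊕ ciphertext.
42 XOR 27 = 65
65 XOR 77 = 12
72 XOR fe = 8c
6c XOR 09 = 65
69 XOR 81 = e8
6e XOR 80 = ee
20 XOR c7 = e7
72 XOR f5 = 87
31 XOR 3c = 0d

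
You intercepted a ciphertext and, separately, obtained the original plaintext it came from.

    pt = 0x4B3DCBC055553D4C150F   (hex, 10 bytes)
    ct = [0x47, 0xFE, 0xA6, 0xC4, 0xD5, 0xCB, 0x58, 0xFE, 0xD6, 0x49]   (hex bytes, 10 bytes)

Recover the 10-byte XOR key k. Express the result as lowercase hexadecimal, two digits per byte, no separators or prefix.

0cc36d04809e65b2c346

Since ct = pt ⊕ k, XORing both sides with pt gives k = pt ⊕ ct.
byte 0: 4b XOR 47 = 0c
byte 1: 3d XOR fe = c3
byte 2: cb XOR a6 = 6d
byte 3: c0 XOR c4 = 04
byte 4: 55 XOR d5 = 80
byte 5: 55 XOR cb = 9e
byte 6: 3d XOR 58 = 65
byte 7: 4c XOR fe = b2
byte 8: 15 XOR d6 = c3
byte 9: 0f XOR 49 = 46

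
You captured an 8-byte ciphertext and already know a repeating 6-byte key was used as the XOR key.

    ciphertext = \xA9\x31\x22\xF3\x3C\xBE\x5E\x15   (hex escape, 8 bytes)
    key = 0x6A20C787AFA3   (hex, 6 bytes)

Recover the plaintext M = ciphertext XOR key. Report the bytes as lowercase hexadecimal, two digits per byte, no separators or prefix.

The 6-byte key repeats, so the effective keystream is 6a 20 c7 87 af a3 6a 20.
byte 0: a9 XOR 6a = c3
byte 1: 31 XOR 20 = 11
byte 2: 22 XOR c7 = e5
byte 3: f3 XOR 87 = 74
byte 4: 3c XOR af = 93
byte 5: be XOR a3 = 1d
byte 6: 5e XOR 6a = 34
byte 7: 15 XOR 20 = 35

c311e574931d3435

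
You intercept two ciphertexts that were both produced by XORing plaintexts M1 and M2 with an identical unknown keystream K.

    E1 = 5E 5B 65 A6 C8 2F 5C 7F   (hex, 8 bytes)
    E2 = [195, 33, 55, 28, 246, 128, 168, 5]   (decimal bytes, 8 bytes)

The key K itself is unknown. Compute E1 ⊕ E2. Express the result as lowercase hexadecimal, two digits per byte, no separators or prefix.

9d7a52ba3eaff47a

E1 ⊕ E2 = (M1 ⊕ K) ⊕ (M2 ⊕ K) = M1 ⊕ M2 — the shared key cancels under XOR.
byte 0: 5e XOR c3 = 9d
byte 1: 5b XOR 21 = 7a
byte 2: 65 XOR 37 = 52
byte 3: a6 XOR 1c = ba
byte 4: c8 XOR f6 = 3e
byte 5: 2f XOR 80 = af
byte 6: 5c XOR a8 = f4
byte 7: 7f XOR 05 = 7a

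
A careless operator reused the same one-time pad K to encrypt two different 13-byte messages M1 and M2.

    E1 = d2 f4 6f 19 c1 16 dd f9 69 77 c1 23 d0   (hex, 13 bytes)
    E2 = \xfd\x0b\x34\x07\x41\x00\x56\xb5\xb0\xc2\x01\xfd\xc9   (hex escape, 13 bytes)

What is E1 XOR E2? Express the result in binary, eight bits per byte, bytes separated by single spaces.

00101111 11111111 01011011 00011110 10000000 00010110 10001011 01001100 11011001 10110101 11000000 11011110 00011001

E1 ⊕ E2 = (M1 ⊕ K) ⊕ (M2 ⊕ K) = M1 ⊕ M2 — the shared key cancels under XOR.
d2 ⊕ fd = 2f
f4 ⊕ 0b = ff
6f ⊕ 34 = 5b
19 ⊕ 07 = 1e
c1 ⊕ 41 = 80
16 ⊕ 00 = 16
dd ⊕ 56 = 8b
f9 ⊕ b5 = 4c
69 ⊕ b0 = d9
77 ⊕ c2 = b5
c1 ⊕ 01 = c0
23 ⊕ fd = de
d0 ⊕ c9 = 19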